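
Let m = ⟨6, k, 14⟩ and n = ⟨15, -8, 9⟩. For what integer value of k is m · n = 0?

m · n = 6·15 + k·(-8) + 14·9 = 216 - 8k
Set equal to 0: -8k = -216, so k = 27.

27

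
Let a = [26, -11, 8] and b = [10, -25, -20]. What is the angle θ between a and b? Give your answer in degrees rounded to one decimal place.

a · b = 26·10 + (-11)·(-25) + 8·(-20) = 260 + 275 - 160 = 375
|a|² = 676 + 121 + 64 = 861,  |a| = √861 ≈ 29.342802
|b|² = 100 + 625 + 400 = 1125,  |b| = √1125 ≈ 33.541020
cos θ = 375 / (29.342802 · 33.541020) ≈ 0.38102
θ = arccos(0.38102) ≈ 67.6°

67.6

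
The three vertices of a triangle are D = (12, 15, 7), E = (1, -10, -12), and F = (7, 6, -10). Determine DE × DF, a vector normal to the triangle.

(254, -92, -26)

DE = (-11, -25, -19)
DF = (-5, -9, -17)
i: (-25)·(-17) - (-19)·(-9) = 425 - 171 = 254
j: (-19)·(-5) - (-11)·(-17) = 95 - 187 = -92
k: (-11)·(-9) - (-25)·(-5) = 99 - 125 = -26
DE × DF = (254, -92, -26)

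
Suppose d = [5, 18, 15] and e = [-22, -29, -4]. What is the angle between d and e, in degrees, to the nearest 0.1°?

d · e = 5·(-22) + 18·(-29) + 15·(-4) = -110 - 522 - 60 = -692
|d|² = 25 + 324 + 225 = 574,  |d| = √574 ≈ 23.958297
|e|² = 484 + 841 + 16 = 1341,  |e| = √1341 ≈ 36.619667
cos θ = -692 / (23.958297 · 36.619667) ≈ -0.78874
θ = arccos(-0.78874) ≈ 142.1°

142.1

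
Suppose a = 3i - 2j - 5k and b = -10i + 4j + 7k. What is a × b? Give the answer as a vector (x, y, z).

(6, 29, -8)

i: (-2)·7 - (-5)·4 = -14 - (-20) = 6
j: (-5)·(-10) - 3·7 = 50 - 21 = 29
k: 3·4 - (-2)·(-10) = 12 - 20 = -8
a × b = (6, 29, -8)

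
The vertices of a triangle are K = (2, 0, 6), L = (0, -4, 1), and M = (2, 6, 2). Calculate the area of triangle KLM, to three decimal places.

24.104

KL = (-2, -4, -5),  KM = (0, 6, -4)
i: (-4)·(-4) - (-5)·6 = 16 - (-30) = 46
j: (-5)·0 - (-2)·(-4) = 0 - 8 = -8
k: (-2)·6 - (-4)·0 = -12 - 0 = -12
KL × KM = (46, -8, -12)
|KL × KM| = √2324 ≈ 48.2079
area = ½ · 48.2079 ≈ 24.104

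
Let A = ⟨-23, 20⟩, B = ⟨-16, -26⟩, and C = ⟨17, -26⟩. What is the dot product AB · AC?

2396

AB = B − A = (7, -46)
AC = C − A = (40, -46)
AB · AC = 7·40 + (-46)·(-46) = 280 + 2116 = 2396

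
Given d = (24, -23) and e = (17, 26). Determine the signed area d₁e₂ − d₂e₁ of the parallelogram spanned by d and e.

1015

24·26 - (-23)·17 = 624 - (-391) = 1015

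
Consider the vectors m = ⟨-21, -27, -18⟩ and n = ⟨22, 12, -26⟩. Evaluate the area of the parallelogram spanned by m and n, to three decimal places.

1359.063

i: (-27)·(-26) - (-18)·12 = 702 - (-216) = 918
j: (-18)·22 - (-21)·(-26) = -396 - 546 = -942
k: (-21)·12 - (-27)·22 = -252 - (-594) = 342
m × n = (918, -942, 342)
|m × n| = √(918² + (-942)² + 342²) = √1847052 ≈ 1359.0629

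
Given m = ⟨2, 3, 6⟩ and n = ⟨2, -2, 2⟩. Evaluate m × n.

i: 3·2 - 6·(-2) = 6 - (-12) = 18
j: 6·2 - 2·2 = 12 - 4 = 8
k: 2·(-2) - 3·2 = -4 - 6 = -10
m × n = (18, 8, -10)

(18, 8, -10)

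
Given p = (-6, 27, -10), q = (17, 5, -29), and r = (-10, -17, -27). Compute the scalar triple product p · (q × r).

26381

q × r:
i: 5·(-27) - (-29)·(-17) = -135 - 493 = -628
j: (-29)·(-10) - 17·(-27) = 290 - (-459) = 749
k: 17·(-17) - 5·(-10) = -289 - (-50) = -239
q × r = (-628, 749, -239)
p · (q × r) = (-6)·(-628) + 27·749 + (-10)·(-239) = 3768 + 20223 + 2390 = 26381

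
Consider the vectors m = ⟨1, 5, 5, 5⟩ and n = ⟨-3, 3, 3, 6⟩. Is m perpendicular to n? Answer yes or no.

no

m · n = 1·(-3) + 5·3 + 5·3 + 5·6 = -3 + 15 + 15 + 30 = 57
Nonzero, so the vectors are not orthogonal.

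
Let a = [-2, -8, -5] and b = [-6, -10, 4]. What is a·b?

a · b = (-2)·(-6) + (-8)·(-10) + (-5)·4 = 12 + 80 - 20 = 72

72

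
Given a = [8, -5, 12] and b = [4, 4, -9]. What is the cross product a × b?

(-3, 120, 52)

i: (-5)·(-9) - 12·4 = 45 - 48 = -3
j: 12·4 - 8·(-9) = 48 - (-72) = 120
k: 8·4 - (-5)·4 = 32 - (-20) = 52
a × b = (-3, 120, 52)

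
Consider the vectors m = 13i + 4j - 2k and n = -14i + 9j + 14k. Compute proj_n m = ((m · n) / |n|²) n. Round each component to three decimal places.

(5.150, -3.311, -5.150)

m · n = 13·(-14) + 4·9 + (-2)·14 = -182 + 36 - 28 = -174
|n|² = 196 + 81 + 196 = 473
proj_n m = (-174/473) · (-14, 9, 14) ≈ (5.150, -3.311, -5.150)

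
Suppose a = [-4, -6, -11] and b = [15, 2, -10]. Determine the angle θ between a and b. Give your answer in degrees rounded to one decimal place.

80.8

a · b = (-4)·15 + (-6)·2 + (-11)·(-10) = -60 - 12 + 110 = 38
|a|² = 16 + 36 + 121 = 173,  |a| = √173 ≈ 13.152946
|b|² = 225 + 4 + 100 = 329,  |b| = √329 ≈ 18.138357
cos θ = 38 / (13.152946 · 18.138357) ≈ 0.15928
θ = arccos(0.15928) ≈ 80.8°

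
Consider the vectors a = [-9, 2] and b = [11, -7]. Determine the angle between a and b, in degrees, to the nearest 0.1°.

a · b = (-9)·11 + 2·(-7) = -99 - 14 = -113
|a|² = 81 + 4 = 85,  |a| = √85 ≈ 9.219544
|b|² = 121 + 49 = 170,  |b| = √170 ≈ 13.038405
cos θ = -113 / (9.219544 · 13.038405) ≈ -0.94004
θ = arccos(-0.94004) ≈ 160.1°

160.1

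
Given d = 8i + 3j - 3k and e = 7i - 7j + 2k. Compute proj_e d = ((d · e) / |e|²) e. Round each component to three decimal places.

d · e = 8·7 + 3·(-7) + (-3)·2 = 56 - 21 - 6 = 29
|e|² = 49 + 49 + 4 = 102
proj_e d = (29/102) · (7, -7, 2) ≈ (1.990, -1.990, 0.569)

(1.990, -1.990, 0.569)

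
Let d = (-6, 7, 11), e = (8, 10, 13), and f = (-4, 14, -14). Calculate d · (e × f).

4024

e × f:
i: 10·(-14) - 13·14 = -140 - 182 = -322
j: 13·(-4) - 8·(-14) = -52 - (-112) = 60
k: 8·14 - 10·(-4) = 112 - (-40) = 152
e × f = (-322, 60, 152)
d · (e × f) = (-6)·(-322) + 7·60 + 11·152 = 1932 + 420 + 1672 = 4024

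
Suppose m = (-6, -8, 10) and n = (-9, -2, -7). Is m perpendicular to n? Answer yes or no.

yes

m · n = (-6)·(-9) + (-8)·(-2) + 10·(-7) = 54 + 16 - 70 = 0
Zero, so the vectors are orthogonal.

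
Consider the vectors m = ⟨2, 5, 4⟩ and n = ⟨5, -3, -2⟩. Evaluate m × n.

(2, 24, -31)

i: 5·(-2) - 4·(-3) = -10 - (-12) = 2
j: 4·5 - 2·(-2) = 20 - (-4) = 24
k: 2·(-3) - 5·5 = -6 - 25 = -31
m × n = (2, 24, -31)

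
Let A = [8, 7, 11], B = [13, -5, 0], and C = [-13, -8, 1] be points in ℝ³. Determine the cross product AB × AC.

AB = (5, -12, -11)
AC = (-21, -15, -10)
i: (-12)·(-10) - (-11)·(-15) = 120 - 165 = -45
j: (-11)·(-21) - 5·(-10) = 231 - (-50) = 281
k: 5·(-15) - (-12)·(-21) = -75 - 252 = -327
AB × AC = (-45, 281, -327)

(-45, 281, -327)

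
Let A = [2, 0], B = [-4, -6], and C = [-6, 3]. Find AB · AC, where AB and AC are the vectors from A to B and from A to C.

30

AB = B − A = (-6, -6)
AC = C − A = (-8, 3)
AB · AC = (-6)·(-8) + (-6)·3 = 48 - 18 = 30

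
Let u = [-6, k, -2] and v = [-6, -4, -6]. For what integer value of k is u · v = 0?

u · v = (-6)·(-6) + k·(-4) + (-2)·(-6) = 48 - 4k
Set equal to 0: -4k = -48, so k = 12.

12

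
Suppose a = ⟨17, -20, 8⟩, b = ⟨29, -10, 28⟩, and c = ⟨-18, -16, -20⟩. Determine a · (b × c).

b × c:
i: (-10)·(-20) - 28·(-16) = 200 - (-448) = 648
j: 28·(-18) - 29·(-20) = -504 - (-580) = 76
k: 29·(-16) - (-10)·(-18) = -464 - 180 = -644
b × c = (648, 76, -644)
a · (b × c) = 17·648 + (-20)·76 + 8·(-644) = 11016 - 1520 - 5152 = 4344

4344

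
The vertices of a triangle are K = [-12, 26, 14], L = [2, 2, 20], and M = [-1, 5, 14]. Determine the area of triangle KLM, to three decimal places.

KL = (14, -24, 6),  KM = (11, -21, 0)
i: (-24)·0 - 6·(-21) = 0 - (-126) = 126
j: 6·11 - 14·0 = 66 - 0 = 66
k: 14·(-21) - (-24)·11 = -294 - (-264) = -30
KL × KM = (126, 66, -30)
|KL × KM| = √21132 ≈ 145.3685
area = ½ · 145.3685 ≈ 72.684

72.684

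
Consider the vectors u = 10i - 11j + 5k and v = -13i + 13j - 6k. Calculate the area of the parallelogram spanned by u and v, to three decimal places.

13.964

i: (-11)·(-6) - 5·13 = 66 - 65 = 1
j: 5·(-13) - 10·(-6) = -65 - (-60) = -5
k: 10·13 - (-11)·(-13) = 130 - 143 = -13
u × v = (1, -5, -13)
|u × v| = √(1² + (-5)² + (-13)²) = √195 ≈ 13.9642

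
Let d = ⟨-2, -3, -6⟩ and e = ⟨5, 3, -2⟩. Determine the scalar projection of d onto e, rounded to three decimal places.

-1.136

d · e = (-2)·5 + (-3)·3 + (-6)·(-2) = -10 - 9 + 12 = -7
|e| = √(25 + 9 + 4) = √38 ≈ 6.1644
comp_e d = -7 / √38 ≈ -1.136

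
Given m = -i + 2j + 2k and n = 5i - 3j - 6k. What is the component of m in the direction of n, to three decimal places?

m · n = (-1)·5 + 2·(-3) + 2·(-6) = -5 - 6 - 12 = -23
|n| = √(25 + 9 + 36) = √70 ≈ 8.3666
comp_n m = -23 / √70 ≈ -2.749

-2.749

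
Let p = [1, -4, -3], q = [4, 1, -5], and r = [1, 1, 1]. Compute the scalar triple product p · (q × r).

33

q × r:
i: 1·1 - (-5)·1 = 1 - (-5) = 6
j: (-5)·1 - 4·1 = -5 - 4 = -9
k: 4·1 - 1·1 = 4 - 1 = 3
q × r = (6, -9, 3)
p · (q × r) = 1·6 + (-4)·(-9) + (-3)·3 = 6 + 36 - 9 = 33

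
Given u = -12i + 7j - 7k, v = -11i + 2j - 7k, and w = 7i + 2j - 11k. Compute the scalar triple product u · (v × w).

-842

v × w:
i: 2·(-11) - (-7)·2 = -22 - (-14) = -8
j: (-7)·7 - (-11)·(-11) = -49 - 121 = -170
k: (-11)·2 - 2·7 = -22 - 14 = -36
v × w = (-8, -170, -36)
u · (v × w) = (-12)·(-8) + 7·(-170) + (-7)·(-36) = 96 - 1190 + 252 = -842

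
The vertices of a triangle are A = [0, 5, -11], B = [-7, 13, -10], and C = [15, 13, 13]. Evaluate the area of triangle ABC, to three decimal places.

AB = (-7, 8, 1),  AC = (15, 8, 24)
i: 8·24 - 1·8 = 192 - 8 = 184
j: 1·15 - (-7)·24 = 15 - (-168) = 183
k: (-7)·8 - 8·15 = -56 - 120 = -176
AB × AC = (184, 183, -176)
|AB × AC| = √98321 ≈ 313.5618
area = ½ · 313.5618 ≈ 156.781

156.781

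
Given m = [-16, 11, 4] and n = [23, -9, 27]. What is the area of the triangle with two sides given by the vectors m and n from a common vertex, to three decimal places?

315.177

i: 11·27 - 4·(-9) = 297 - (-36) = 333
j: 4·23 - (-16)·27 = 92 - (-432) = 524
k: (-16)·(-9) - 11·23 = 144 - 253 = -109
m × n = (333, 524, -109)
|m × n| = √(333² + 524² + (-109)²) = √397346 ≈ 630.3539
area = ½ · 630.3539 ≈ 315.177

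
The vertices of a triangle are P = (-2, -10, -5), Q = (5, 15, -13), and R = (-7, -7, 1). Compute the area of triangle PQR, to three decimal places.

113.574

PQ = (7, 25, -8),  PR = (-5, 3, 6)
i: 25·6 - (-8)·3 = 150 - (-24) = 174
j: (-8)·(-5) - 7·6 = 40 - 42 = -2
k: 7·3 - 25·(-5) = 21 - (-125) = 146
PQ × PR = (174, -2, 146)
|PQ × PR| = √51596 ≈ 227.1475
area = ½ · 227.1475 ≈ 113.574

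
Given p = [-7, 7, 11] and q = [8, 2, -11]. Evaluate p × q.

(-99, 11, -70)

i: 7·(-11) - 11·2 = -77 - 22 = -99
j: 11·8 - (-7)·(-11) = 88 - 77 = 11
k: (-7)·2 - 7·8 = -14 - 56 = -70
p × q = (-99, 11, -70)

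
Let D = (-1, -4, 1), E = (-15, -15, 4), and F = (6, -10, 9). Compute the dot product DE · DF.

DE = E − D = (-14, -11, 3)
DF = F − D = (7, -6, 8)
DE · DF = (-14)·7 + (-11)·(-6) + 3·8 = -98 + 66 + 24 = -8

-8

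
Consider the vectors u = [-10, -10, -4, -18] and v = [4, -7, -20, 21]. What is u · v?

u · v = (-10)·4 + (-10)·(-7) + (-4)·(-20) + (-18)·21 = -40 + 70 + 80 - 378 = -268

-268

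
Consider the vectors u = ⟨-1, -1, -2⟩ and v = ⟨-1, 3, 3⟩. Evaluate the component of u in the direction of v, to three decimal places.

-1.835

u · v = (-1)·(-1) + (-1)·3 + (-2)·3 = 1 - 3 - 6 = -8
|v| = √(1 + 9 + 9) = √19 ≈ 4.3589
comp_v u = -8 / √19 ≈ -1.835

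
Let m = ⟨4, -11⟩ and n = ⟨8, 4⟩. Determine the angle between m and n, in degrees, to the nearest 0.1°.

96.6

m · n = 4·8 + (-11)·4 = 32 - 44 = -12
|m|² = 16 + 121 = 137,  |m| = √137 ≈ 11.704700
|n|² = 64 + 16 = 80,  |n| = √80 ≈ 8.944272
cos θ = -12 / (11.704700 · 8.944272) ≈ -0.11462
θ = arccos(-0.11462) ≈ 96.6°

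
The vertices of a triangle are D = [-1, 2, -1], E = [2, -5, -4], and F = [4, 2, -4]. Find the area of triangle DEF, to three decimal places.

DE = (3, -7, -3),  DF = (5, 0, -3)
i: (-7)·(-3) - (-3)·0 = 21 - 0 = 21
j: (-3)·5 - 3·(-3) = -15 - (-9) = -6
k: 3·0 - (-7)·5 = 0 - (-35) = 35
DE × DF = (21, -6, 35)
|DE × DF| = √1702 ≈ 41.2553
area = ½ · 41.2553 ≈ 20.628

20.628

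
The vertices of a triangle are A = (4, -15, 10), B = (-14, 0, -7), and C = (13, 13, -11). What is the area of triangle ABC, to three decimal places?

423.144

AB = (-18, 15, -17),  AC = (9, 28, -21)
i: 15·(-21) - (-17)·28 = -315 - (-476) = 161
j: (-17)·9 - (-18)·(-21) = -153 - 378 = -531
k: (-18)·28 - 15·9 = -504 - 135 = -639
AB × AC = (161, -531, -639)
|AB × AC| = √716203 ≈ 846.2878
area = ½ · 846.2878 ≈ 423.144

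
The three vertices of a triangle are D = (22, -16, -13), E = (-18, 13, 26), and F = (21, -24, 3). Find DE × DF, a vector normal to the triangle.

DE = (-40, 29, 39)
DF = (-1, -8, 16)
i: 29·16 - 39·(-8) = 464 - (-312) = 776
j: 39·(-1) - (-40)·16 = -39 - (-640) = 601
k: (-40)·(-8) - 29·(-1) = 320 - (-29) = 349
DE × DF = (776, 601, 349)

(776, 601, 349)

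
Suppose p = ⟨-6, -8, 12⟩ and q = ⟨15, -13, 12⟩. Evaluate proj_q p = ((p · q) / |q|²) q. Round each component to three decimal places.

p · q = (-6)·15 + (-8)·(-13) + 12·12 = -90 + 104 + 144 = 158
|q|² = 225 + 169 + 144 = 538
proj_q p = (158/538) · (15, -13, 12) ≈ (4.405, -3.818, 3.524)

(4.405, -3.818, 3.524)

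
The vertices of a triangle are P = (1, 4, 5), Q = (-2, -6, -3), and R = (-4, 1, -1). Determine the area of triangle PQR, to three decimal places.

29.415

PQ = (-3, -10, -8),  PR = (-5, -3, -6)
i: (-10)·(-6) - (-8)·(-3) = 60 - 24 = 36
j: (-8)·(-5) - (-3)·(-6) = 40 - 18 = 22
k: (-3)·(-3) - (-10)·(-5) = 9 - 50 = -41
PQ × PR = (36, 22, -41)
|PQ × PR| = √3461 ≈ 58.8303
area = ½ · 58.8303 ≈ 29.415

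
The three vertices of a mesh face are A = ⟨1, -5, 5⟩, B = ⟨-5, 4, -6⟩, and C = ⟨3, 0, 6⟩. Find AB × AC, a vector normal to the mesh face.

AB = (-6, 9, -11)
AC = (2, 5, 1)
i: 9·1 - (-11)·5 = 9 - (-55) = 64
j: (-11)·2 - (-6)·1 = -22 - (-6) = -16
k: (-6)·5 - 9·2 = -30 - 18 = -48
AB × AC = (64, -16, -48)

(64, -16, -48)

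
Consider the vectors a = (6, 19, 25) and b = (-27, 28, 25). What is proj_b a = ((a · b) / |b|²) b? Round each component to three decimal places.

a · b = 6·(-27) + 19·28 + 25·25 = -162 + 532 + 625 = 995
|b|² = 729 + 784 + 625 = 2138
proj_b a = (995/2138) · (-27, 28, 25) ≈ (-12.565, 13.031, 11.635)

(-12.565, 13.031, 11.635)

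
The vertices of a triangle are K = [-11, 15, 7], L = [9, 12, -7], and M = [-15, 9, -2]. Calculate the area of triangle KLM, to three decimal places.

138.175

KL = (20, -3, -14),  KM = (-4, -6, -9)
i: (-3)·(-9) - (-14)·(-6) = 27 - 84 = -57
j: (-14)·(-4) - 20·(-9) = 56 - (-180) = 236
k: 20·(-6) - (-3)·(-4) = -120 - 12 = -132
KL × KM = (-57, 236, -132)
|KL × KM| = √76369 ≈ 276.3494
area = ½ · 276.3494 ≈ 138.175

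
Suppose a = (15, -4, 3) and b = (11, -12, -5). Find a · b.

198

a · b = 15·11 + (-4)·(-12) + 3·(-5) = 165 + 48 - 15 = 198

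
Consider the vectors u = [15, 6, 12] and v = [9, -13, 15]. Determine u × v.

(246, -117, -249)

i: 6·15 - 12·(-13) = 90 - (-156) = 246
j: 12·9 - 15·15 = 108 - 225 = -117
k: 15·(-13) - 6·9 = -195 - 54 = -249
u × v = (246, -117, -249)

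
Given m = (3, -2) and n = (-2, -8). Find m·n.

10

m · n = 3·(-2) + (-2)·(-8) = -6 + 16 = 10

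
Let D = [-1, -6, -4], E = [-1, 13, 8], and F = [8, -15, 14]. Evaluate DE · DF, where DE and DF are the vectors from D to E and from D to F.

45

DE = E − D = (0, 19, 12)
DF = F − D = (9, -9, 18)
DE · DF = 0·9 + 19·(-9) + 12·18 = 0 - 171 + 216 = 45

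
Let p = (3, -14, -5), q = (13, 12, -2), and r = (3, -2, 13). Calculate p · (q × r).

3216

q × r:
i: 12·13 - (-2)·(-2) = 156 - 4 = 152
j: (-2)·3 - 13·13 = -6 - 169 = -175
k: 13·(-2) - 12·3 = -26 - 36 = -62
q × r = (152, -175, -62)
p · (q × r) = 3·152 + (-14)·(-175) + (-5)·(-62) = 456 + 2450 + 310 = 3216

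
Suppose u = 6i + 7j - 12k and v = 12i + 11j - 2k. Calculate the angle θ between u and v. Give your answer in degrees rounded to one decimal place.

45.8

u · v = 6·12 + 7·11 + (-12)·(-2) = 72 + 77 + 24 = 173
|u|² = 36 + 49 + 144 = 229,  |u| = √229 ≈ 15.132746
|v|² = 144 + 121 + 4 = 269,  |v| = √269 ≈ 16.401219
cos θ = 173 / (15.132746 · 16.401219) ≈ 0.69703
θ = arccos(0.69703) ≈ 45.8°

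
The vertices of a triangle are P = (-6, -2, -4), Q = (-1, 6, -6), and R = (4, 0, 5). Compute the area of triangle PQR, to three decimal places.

PQ = (5, 8, -2),  PR = (10, 2, 9)
i: 8·9 - (-2)·2 = 72 - (-4) = 76
j: (-2)·10 - 5·9 = -20 - 45 = -65
k: 5·2 - 8·10 = 10 - 80 = -70
PQ × PR = (76, -65, -70)
|PQ × PR| = √14901 ≈ 122.0697
area = ½ · 122.0697 ≈ 61.035

61.035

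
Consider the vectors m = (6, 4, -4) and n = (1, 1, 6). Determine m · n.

m · n = 6·1 + 4·1 + (-4)·6 = 6 + 4 - 24 = -14

-14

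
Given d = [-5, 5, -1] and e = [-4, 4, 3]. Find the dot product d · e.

37

d · e = (-5)·(-4) + 5·4 + (-1)·3 = 20 + 20 - 3 = 37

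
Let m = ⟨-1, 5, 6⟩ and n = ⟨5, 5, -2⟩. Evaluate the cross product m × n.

i: 5·(-2) - 6·5 = -10 - 30 = -40
j: 6·5 - (-1)·(-2) = 30 - 2 = 28
k: (-1)·5 - 5·5 = -5 - 25 = -30
m × n = (-40, 28, -30)

(-40, 28, -30)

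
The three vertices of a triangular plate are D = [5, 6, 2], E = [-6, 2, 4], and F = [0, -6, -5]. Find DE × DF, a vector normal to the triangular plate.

(52, -87, 112)

DE = (-11, -4, 2)
DF = (-5, -12, -7)
i: (-4)·(-7) - 2·(-12) = 28 - (-24) = 52
j: 2·(-5) - (-11)·(-7) = -10 - 77 = -87
k: (-11)·(-12) - (-4)·(-5) = 132 - 20 = 112
DE × DF = (52, -87, 112)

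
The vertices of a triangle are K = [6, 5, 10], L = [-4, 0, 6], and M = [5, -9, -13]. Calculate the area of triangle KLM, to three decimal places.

KL = (-10, -5, -4),  KM = (-1, -14, -23)
i: (-5)·(-23) - (-4)·(-14) = 115 - 56 = 59
j: (-4)·(-1) - (-10)·(-23) = 4 - 230 = -226
k: (-10)·(-14) - (-5)·(-1) = 140 - 5 = 135
KL × KM = (59, -226, 135)
|KL × KM| = √72782 ≈ 269.7814
area = ½ · 269.7814 ≈ 134.891

134.891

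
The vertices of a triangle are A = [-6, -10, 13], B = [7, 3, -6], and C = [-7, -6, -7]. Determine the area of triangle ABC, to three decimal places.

170.237

AB = (13, 13, -19),  AC = (-1, 4, -20)
i: 13·(-20) - (-19)·4 = -260 - (-76) = -184
j: (-19)·(-1) - 13·(-20) = 19 - (-260) = 279
k: 13·4 - 13·(-1) = 52 - (-13) = 65
AB × AC = (-184, 279, 65)
|AB × AC| = √115922 ≈ 340.4732
area = ½ · 340.4732 ≈ 170.237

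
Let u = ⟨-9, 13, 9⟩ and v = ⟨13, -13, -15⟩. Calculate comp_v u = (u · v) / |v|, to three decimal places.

u · v = (-9)·13 + 13·(-13) + 9·(-15) = -117 - 169 - 135 = -421
|v| = √(169 + 169 + 225) = √563 ≈ 23.7276
comp_v u = -421 / √563 ≈ -17.743

-17.743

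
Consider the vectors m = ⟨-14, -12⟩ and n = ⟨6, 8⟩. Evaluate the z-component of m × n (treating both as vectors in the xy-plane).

-40

(-14)·8 - (-12)·6 = -112 - (-72) = -40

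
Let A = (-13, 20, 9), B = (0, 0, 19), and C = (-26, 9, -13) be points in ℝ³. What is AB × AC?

AB = (13, -20, 10)
AC = (-13, -11, -22)
i: (-20)·(-22) - 10·(-11) = 440 - (-110) = 550
j: 10·(-13) - 13·(-22) = -130 - (-286) = 156
k: 13·(-11) - (-20)·(-13) = -143 - 260 = -403
AB × AC = (550, 156, -403)

(550, 156, -403)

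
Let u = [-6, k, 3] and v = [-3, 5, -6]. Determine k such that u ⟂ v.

0

u · v = (-6)·(-3) + k·5 + 3·(-6) = 0 + 5k
Set equal to 0: 5k = 0, so k = 0.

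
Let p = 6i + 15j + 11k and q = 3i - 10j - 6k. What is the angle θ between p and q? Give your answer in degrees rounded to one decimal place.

p · q = 6·3 + 15·(-10) + 11·(-6) = 18 - 150 - 66 = -198
|p|² = 36 + 225 + 121 = 382,  |p| = √382 ≈ 19.544820
|q|² = 9 + 100 + 36 = 145,  |q| = √145 ≈ 12.041595
cos θ = -198 / (19.544820 · 12.041595) ≈ -0.84130
θ = arccos(-0.84130) ≈ 147.3°

147.3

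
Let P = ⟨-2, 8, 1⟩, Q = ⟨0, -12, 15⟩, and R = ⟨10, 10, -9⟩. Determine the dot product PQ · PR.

-156

PQ = Q − P = (2, -20, 14)
PR = R − P = (12, 2, -10)
PQ · PR = 2·12 + (-20)·2 + 14·(-10) = 24 - 40 - 140 = -156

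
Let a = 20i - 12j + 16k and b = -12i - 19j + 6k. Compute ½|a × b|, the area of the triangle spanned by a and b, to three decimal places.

i: (-12)·6 - 16·(-19) = -72 - (-304) = 232
j: 16·(-12) - 20·6 = -192 - 120 = -312
k: 20·(-19) - (-12)·(-12) = -380 - 144 = -524
a × b = (232, -312, -524)
|a × b| = √(232² + (-312)² + (-524)²) = √425744 ≈ 652.4906
area = ½ · 652.4906 ≈ 326.245

326.245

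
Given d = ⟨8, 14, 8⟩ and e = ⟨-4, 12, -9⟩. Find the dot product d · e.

64

d · e = 8·(-4) + 14·12 + 8·(-9) = -32 + 168 - 72 = 64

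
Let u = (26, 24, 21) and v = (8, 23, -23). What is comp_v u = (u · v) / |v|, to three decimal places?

u · v = 26·8 + 24·23 + 21·(-23) = 208 + 552 - 483 = 277
|v| = √(64 + 529 + 529) = √1122 ≈ 33.4963
comp_v u = 277 / √1122 ≈ 8.270

8.270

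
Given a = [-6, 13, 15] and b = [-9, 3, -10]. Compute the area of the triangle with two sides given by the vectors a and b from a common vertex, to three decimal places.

i: 13·(-10) - 15·3 = -130 - 45 = -175
j: 15·(-9) - (-6)·(-10) = -135 - 60 = -195
k: (-6)·3 - 13·(-9) = -18 - (-117) = 99
a × b = (-175, -195, 99)
|a × b| = √((-175)² + (-195)² + 99²) = √78451 ≈ 280.0911
area = ½ · 280.0911 ≈ 140.046

140.046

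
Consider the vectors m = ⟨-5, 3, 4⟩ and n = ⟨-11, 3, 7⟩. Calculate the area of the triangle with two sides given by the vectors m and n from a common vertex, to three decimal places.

11.023

i: 3·7 - 4·3 = 21 - 12 = 9
j: 4·(-11) - (-5)·7 = -44 - (-35) = -9
k: (-5)·3 - 3·(-11) = -15 - (-33) = 18
m × n = (9, -9, 18)
|m × n| = √(9² + (-9)² + 18²) = √486 ≈ 22.0454
area = ½ · 22.0454 ≈ 11.023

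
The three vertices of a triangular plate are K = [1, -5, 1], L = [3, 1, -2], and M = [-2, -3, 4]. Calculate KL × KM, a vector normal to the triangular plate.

KL = (2, 6, -3)
KM = (-3, 2, 3)
i: 6·3 - (-3)·2 = 18 - (-6) = 24
j: (-3)·(-3) - 2·3 = 9 - 6 = 3
k: 2·2 - 6·(-3) = 4 - (-18) = 22
KL × KM = (24, 3, 22)

(24, 3, 22)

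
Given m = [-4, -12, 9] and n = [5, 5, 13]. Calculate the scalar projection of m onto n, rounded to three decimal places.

m · n = (-4)·5 + (-12)·5 + 9·13 = -20 - 60 + 117 = 37
|n| = √(25 + 25 + 169) = √219 ≈ 14.7986
comp_n m = 37 / √219 ≈ 2.500

2.500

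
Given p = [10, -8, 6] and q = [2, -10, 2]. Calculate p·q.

p · q = 10·2 + (-8)·(-10) + 6·2 = 20 + 80 + 12 = 112

112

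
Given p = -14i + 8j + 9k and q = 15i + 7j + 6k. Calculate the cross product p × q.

i: 8·6 - 9·7 = 48 - 63 = -15
j: 9·15 - (-14)·6 = 135 - (-84) = 219
k: (-14)·7 - 8·15 = -98 - 120 = -218
p × q = (-15, 219, -218)

(-15, 219, -218)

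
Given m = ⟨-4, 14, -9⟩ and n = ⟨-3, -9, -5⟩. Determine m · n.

-69

m · n = (-4)·(-3) + 14·(-9) + (-9)·(-5) = 12 - 126 + 45 = -69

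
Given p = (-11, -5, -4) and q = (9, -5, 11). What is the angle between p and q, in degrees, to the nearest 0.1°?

p · q = (-11)·9 + (-5)·(-5) + (-4)·11 = -99 + 25 - 44 = -118
|p|² = 121 + 25 + 16 = 162,  |p| = √162 ≈ 12.727922
|q|² = 81 + 25 + 121 = 227,  |q| = √227 ≈ 15.066519
cos θ = -118 / (12.727922 · 15.066519) ≈ -0.61533
θ = arccos(-0.61533) ≈ 128.0°

128.0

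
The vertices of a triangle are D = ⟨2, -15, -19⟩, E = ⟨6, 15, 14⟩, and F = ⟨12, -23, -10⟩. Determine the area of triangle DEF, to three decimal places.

347.065

DE = (4, 30, 33),  DF = (10, -8, 9)
i: 30·9 - 33·(-8) = 270 - (-264) = 534
j: 33·10 - 4·9 = 330 - 36 = 294
k: 4·(-8) - 30·10 = -32 - 300 = -332
DE × DF = (534, 294, -332)
|DE × DF| = √481816 ≈ 694.1297
area = ½ · 694.1297 ≈ 347.065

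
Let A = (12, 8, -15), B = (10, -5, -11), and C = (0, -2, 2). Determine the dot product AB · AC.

222

AB = B − A = (-2, -13, 4)
AC = C − A = (-12, -10, 17)
AB · AC = (-2)·(-12) + (-13)·(-10) + 4·17 = 24 + 130 + 68 = 222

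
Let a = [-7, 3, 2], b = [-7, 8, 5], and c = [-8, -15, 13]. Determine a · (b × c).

-762

b × c:
i: 8·13 - 5·(-15) = 104 - (-75) = 179
j: 5·(-8) - (-7)·13 = -40 - (-91) = 51
k: (-7)·(-15) - 8·(-8) = 105 - (-64) = 169
b × c = (179, 51, 169)
a · (b × c) = (-7)·179 + 3·51 + 2·169 = -1253 + 153 + 338 = -762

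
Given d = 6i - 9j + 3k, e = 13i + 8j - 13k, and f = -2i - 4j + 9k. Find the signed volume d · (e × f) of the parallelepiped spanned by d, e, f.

e × f:
i: 8·9 - (-13)·(-4) = 72 - 52 = 20
j: (-13)·(-2) - 13·9 = 26 - 117 = -91
k: 13·(-4) - 8·(-2) = -52 - (-16) = -36
e × f = (20, -91, -36)
d · (e × f) = 6·20 + (-9)·(-91) + 3·(-36) = 120 + 819 - 108 = 831

831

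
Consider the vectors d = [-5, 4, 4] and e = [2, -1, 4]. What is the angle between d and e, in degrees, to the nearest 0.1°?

d · e = (-5)·2 + 4·(-1) + 4·4 = -10 - 4 + 16 = 2
|d|² = 25 + 16 + 16 = 57,  |d| = √57 ≈ 7.549834
|e|² = 4 + 1 + 16 = 21,  |e| = √21 ≈ 4.582576
cos θ = 2 / (7.549834 · 4.582576) ≈ 0.05781
θ = arccos(0.05781) ≈ 86.7°

86.7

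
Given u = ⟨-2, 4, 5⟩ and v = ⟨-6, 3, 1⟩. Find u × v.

i: 4·1 - 5·3 = 4 - 15 = -11
j: 5·(-6) - (-2)·1 = -30 - (-2) = -28
k: (-2)·3 - 4·(-6) = -6 - (-24) = 18
u × v = (-11, -28, 18)

(-11, -28, 18)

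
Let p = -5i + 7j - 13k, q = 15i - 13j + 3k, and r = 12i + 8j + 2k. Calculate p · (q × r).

q × r:
i: (-13)·2 - 3·8 = -26 - 24 = -50
j: 3·12 - 15·2 = 36 - 30 = 6
k: 15·8 - (-13)·12 = 120 - (-156) = 276
q × r = (-50, 6, 276)
p · (q × r) = (-5)·(-50) + 7·6 + (-13)·276 = 250 + 42 - 3588 = -3296

-3296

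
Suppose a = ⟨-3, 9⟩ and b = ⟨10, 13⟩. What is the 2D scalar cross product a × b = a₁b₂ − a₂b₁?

(-3)·13 - 9·10 = -39 - 90 = -129

-129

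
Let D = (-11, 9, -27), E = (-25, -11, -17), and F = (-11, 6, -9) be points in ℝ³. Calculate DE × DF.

DE = (-14, -20, 10)
DF = (0, -3, 18)
i: (-20)·18 - 10·(-3) = -360 - (-30) = -330
j: 10·0 - (-14)·18 = 0 - (-252) = 252
k: (-14)·(-3) - (-20)·0 = 42 - 0 = 42
DE × DF = (-330, 252, 42)

(-330, 252, 42)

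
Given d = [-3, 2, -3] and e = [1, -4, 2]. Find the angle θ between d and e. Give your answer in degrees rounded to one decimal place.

142.3

d · e = (-3)·1 + 2·(-4) + (-3)·2 = -3 - 8 - 6 = -17
|d|² = 9 + 4 + 9 = 22,  |d| = √22 ≈ 4.690416
|e|² = 1 + 16 + 4 = 21,  |e| = √21 ≈ 4.582576
cos θ = -17 / (4.690416 · 4.582576) ≈ -0.79091
θ = arccos(-0.79091) ≈ 142.3°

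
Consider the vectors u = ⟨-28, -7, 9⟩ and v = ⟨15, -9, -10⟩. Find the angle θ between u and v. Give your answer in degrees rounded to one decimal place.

u · v = (-28)·15 + (-7)·(-9) + 9·(-10) = -420 + 63 - 90 = -447
|u|² = 784 + 49 + 81 = 914,  |u| = √914 ≈ 30.232433
|v|² = 225 + 81 + 100 = 406,  |v| = √406 ≈ 20.149442
cos θ = -447 / (30.232433 · 20.149442) ≈ -0.73379
θ = arccos(-0.73379) ≈ 137.2°

137.2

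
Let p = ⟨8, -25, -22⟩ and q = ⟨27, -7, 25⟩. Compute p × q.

(-779, -794, 619)

i: (-25)·25 - (-22)·(-7) = -625 - 154 = -779
j: (-22)·27 - 8·25 = -594 - 200 = -794
k: 8·(-7) - (-25)·27 = -56 - (-675) = 619
p × q = (-779, -794, 619)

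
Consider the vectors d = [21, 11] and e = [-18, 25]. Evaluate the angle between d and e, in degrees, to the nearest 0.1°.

98.1

d · e = 21·(-18) + 11·25 = -378 + 275 = -103
|d|² = 441 + 121 = 562,  |d| = √562 ≈ 23.706539
|e|² = 324 + 625 = 949,  |e| = √949 ≈ 30.805844
cos θ = -103 / (23.706539 · 30.805844) ≈ -0.14104
θ = arccos(-0.14104) ≈ 98.1°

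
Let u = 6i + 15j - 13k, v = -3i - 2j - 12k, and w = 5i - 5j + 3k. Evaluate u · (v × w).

v × w:
i: (-2)·3 - (-12)·(-5) = -6 - 60 = -66
j: (-12)·5 - (-3)·3 = -60 - (-9) = -51
k: (-3)·(-5) - (-2)·5 = 15 - (-10) = 25
v × w = (-66, -51, 25)
u · (v × w) = 6·(-66) + 15·(-51) + (-13)·25 = -396 - 765 - 325 = -1486

-1486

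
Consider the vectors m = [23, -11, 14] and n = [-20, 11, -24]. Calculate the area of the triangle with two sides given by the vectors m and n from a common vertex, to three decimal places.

i: (-11)·(-24) - 14·11 = 264 - 154 = 110
j: 14·(-20) - 23·(-24) = -280 - (-552) = 272
k: 23·11 - (-11)·(-20) = 253 - 220 = 33
m × n = (110, 272, 33)
|m × n| = √(110² + 272² + 33²) = √87173 ≈ 295.2507
area = ½ · 295.2507 ≈ 147.625

147.625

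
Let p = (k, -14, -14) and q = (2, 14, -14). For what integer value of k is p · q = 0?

0

p · q = k·2 + (-14)·14 + (-14)·(-14) = 0 + 2k
Set equal to 0: 2k = 0, so k = 0.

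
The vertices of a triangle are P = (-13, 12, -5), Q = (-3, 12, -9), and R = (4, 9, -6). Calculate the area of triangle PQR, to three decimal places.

33.196

PQ = (10, 0, -4),  PR = (17, -3, -1)
i: 0·(-1) - (-4)·(-3) = 0 - 12 = -12
j: (-4)·17 - 10·(-1) = -68 - (-10) = -58
k: 10·(-3) - 0·17 = -30 - 0 = -30
PQ × PR = (-12, -58, -30)
|PQ × PR| = √4408 ≈ 66.3928
area = ½ · 66.3928 ≈ 33.196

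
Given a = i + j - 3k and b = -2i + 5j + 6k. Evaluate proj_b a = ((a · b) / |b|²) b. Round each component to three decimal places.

(0.462, -1.154, -1.385)

a · b = 1·(-2) + 1·5 + (-3)·6 = -2 + 5 - 18 = -15
|b|² = 4 + 25 + 36 = 65
proj_b a = (-15/65) · (-2, 5, 6) ≈ (0.462, -1.154, -1.385)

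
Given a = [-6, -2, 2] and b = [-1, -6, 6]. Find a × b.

(0, 34, 34)

i: (-2)·6 - 2·(-6) = -12 - (-12) = 0
j: 2·(-1) - (-6)·6 = -2 - (-36) = 34
k: (-6)·(-6) - (-2)·(-1) = 36 - 2 = 34
a × b = (0, 34, 34)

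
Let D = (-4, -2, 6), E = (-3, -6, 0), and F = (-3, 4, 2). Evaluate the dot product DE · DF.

1

DE = E − D = (1, -4, -6)
DF = F − D = (1, 6, -4)
DE · DF = 1·1 + (-4)·6 + (-6)·(-4) = 1 - 24 + 24 = 1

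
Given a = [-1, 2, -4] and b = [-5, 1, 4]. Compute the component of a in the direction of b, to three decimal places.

-1.389

a · b = (-1)·(-5) + 2·1 + (-4)·4 = 5 + 2 - 16 = -9
|b| = √(25 + 1 + 16) = √42 ≈ 6.4807
comp_b a = -9 / √42 ≈ -1.389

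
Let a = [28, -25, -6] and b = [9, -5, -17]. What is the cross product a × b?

(395, 422, 85)

i: (-25)·(-17) - (-6)·(-5) = 425 - 30 = 395
j: (-6)·9 - 28·(-17) = -54 - (-476) = 422
k: 28·(-5) - (-25)·9 = -140 - (-225) = 85
a × b = (395, 422, 85)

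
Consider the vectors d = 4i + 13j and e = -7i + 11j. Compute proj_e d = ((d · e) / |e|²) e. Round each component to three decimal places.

(-4.735, 7.441)

d · e = 4·(-7) + 13·11 = -28 + 143 = 115
|e|² = 49 + 121 = 170
proj_e d = (115/170) · (-7, 11) ≈ (-4.735, 7.441)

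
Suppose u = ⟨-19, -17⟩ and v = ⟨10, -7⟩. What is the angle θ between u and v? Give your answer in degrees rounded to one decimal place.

u · v = (-19)·10 + (-17)·(-7) = -190 + 119 = -71
|u|² = 361 + 289 = 650,  |u| = √650 ≈ 25.495098
|v|² = 100 + 49 = 149,  |v| = √149 ≈ 12.206556
cos θ = -71 / (25.495098 · 12.206556) ≈ -0.22814
θ = arccos(-0.22814) ≈ 103.2°

103.2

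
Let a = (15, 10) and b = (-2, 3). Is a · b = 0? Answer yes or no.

yes

a · b = 15·(-2) + 10·3 = -30 + 30 = 0
Zero, so the vectors are orthogonal.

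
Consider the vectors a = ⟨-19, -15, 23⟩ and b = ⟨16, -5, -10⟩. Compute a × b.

(265, 178, 335)

i: (-15)·(-10) - 23·(-5) = 150 - (-115) = 265
j: 23·16 - (-19)·(-10) = 368 - 190 = 178
k: (-19)·(-5) - (-15)·16 = 95 - (-240) = 335
a × b = (265, 178, 335)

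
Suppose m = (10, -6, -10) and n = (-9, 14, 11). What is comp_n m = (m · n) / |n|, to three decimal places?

m · n = 10·(-9) + (-6)·14 + (-10)·11 = -90 - 84 - 110 = -284
|n| = √(81 + 196 + 121) = √398 ≈ 19.9499
comp_n m = -284 / √398 ≈ -14.236

-14.236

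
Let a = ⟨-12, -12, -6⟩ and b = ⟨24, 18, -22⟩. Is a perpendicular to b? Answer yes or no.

a · b = (-12)·24 + (-12)·18 + (-6)·(-22) = -288 - 216 + 132 = -372
Nonzero, so the vectors are not orthogonal.

no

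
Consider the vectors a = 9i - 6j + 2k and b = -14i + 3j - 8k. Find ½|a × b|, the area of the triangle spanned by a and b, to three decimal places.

i: (-6)·(-8) - 2·3 = 48 - 6 = 42
j: 2·(-14) - 9·(-8) = -28 - (-72) = 44
k: 9·3 - (-6)·(-14) = 27 - 84 = -57
a × b = (42, 44, -57)
|a × b| = √(42² + 44² + (-57)²) = √6949 ≈ 83.3607
area = ½ · 83.3607 ≈ 41.680

41.680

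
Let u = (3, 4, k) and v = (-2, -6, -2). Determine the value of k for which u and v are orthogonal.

-15

u · v = 3·(-2) + 4·(-6) + k·(-2) = -30 - 2k
Set equal to 0: -2k = 30, so k = -15.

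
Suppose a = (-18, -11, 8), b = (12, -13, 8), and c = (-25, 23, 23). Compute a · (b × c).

13538

b × c:
i: (-13)·23 - 8·23 = -299 - 184 = -483
j: 8·(-25) - 12·23 = -200 - 276 = -476
k: 12·23 - (-13)·(-25) = 276 - 325 = -49
b × c = (-483, -476, -49)
a · (b × c) = (-18)·(-483) + (-11)·(-476) + 8·(-49) = 8694 + 5236 - 392 = 13538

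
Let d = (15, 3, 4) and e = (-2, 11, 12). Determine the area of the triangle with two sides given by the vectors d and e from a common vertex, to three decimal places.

i: 3·12 - 4·11 = 36 - 44 = -8
j: 4·(-2) - 15·12 = -8 - 180 = -188
k: 15·11 - 3·(-2) = 165 - (-6) = 171
d × e = (-8, -188, 171)
|d × e| = √((-8)² + (-188)² + 171²) = √64649 ≈ 254.2617
area = ½ · 254.2617 ≈ 127.131

127.131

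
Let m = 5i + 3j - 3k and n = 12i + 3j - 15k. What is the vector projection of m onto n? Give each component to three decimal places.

m · n = 5·12 + 3·3 + (-3)·(-15) = 60 + 9 + 45 = 114
|n|² = 144 + 9 + 225 = 378
proj_n m = (114/378) · (12, 3, -15) ≈ (3.619, 0.905, -4.524)

(3.619, 0.905, -4.524)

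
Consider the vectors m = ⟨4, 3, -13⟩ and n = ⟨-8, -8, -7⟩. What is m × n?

i: 3·(-7) - (-13)·(-8) = -21 - 104 = -125
j: (-13)·(-8) - 4·(-7) = 104 - (-28) = 132
k: 4·(-8) - 3·(-8) = -32 - (-24) = -8
m × n = (-125, 132, -8)

(-125, 132, -8)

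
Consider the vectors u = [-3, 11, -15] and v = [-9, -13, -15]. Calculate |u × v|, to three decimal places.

i: 11·(-15) - (-15)·(-13) = -165 - 195 = -360
j: (-15)·(-9) - (-3)·(-15) = 135 - 45 = 90
k: (-3)·(-13) - 11·(-9) = 39 - (-99) = 138
u × v = (-360, 90, 138)
|u × v| = √((-360)² + 90² + 138²) = √156744 ≈ 395.9091

395.909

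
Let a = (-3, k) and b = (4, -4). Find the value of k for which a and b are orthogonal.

-3

a · b = (-3)·4 + k·(-4) = -12 - 4k
Set equal to 0: -4k = 12, so k = -3.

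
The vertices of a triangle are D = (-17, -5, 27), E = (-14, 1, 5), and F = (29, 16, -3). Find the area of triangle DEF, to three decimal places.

DE = (3, 6, -22),  DF = (46, 21, -30)
i: 6·(-30) - (-22)·21 = -180 - (-462) = 282
j: (-22)·46 - 3·(-30) = -1012 - (-90) = -922
k: 3·21 - 6·46 = 63 - 276 = -213
DE × DF = (282, -922, -213)
|DE × DF| = √974977 ≈ 987.4092
area = ½ · 987.4092 ≈ 493.705

493.705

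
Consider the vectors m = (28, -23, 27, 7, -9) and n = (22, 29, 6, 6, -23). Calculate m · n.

m · n = 28·22 + (-23)·29 + 27·6 + 7·6 + (-9)·(-23) = 616 - 667 + 162 + 42 + 207 = 360

360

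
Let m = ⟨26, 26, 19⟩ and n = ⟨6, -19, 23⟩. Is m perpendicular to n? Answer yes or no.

m · n = 26·6 + 26·(-19) + 19·23 = 156 - 494 + 437 = 99
Nonzero, so the vectors are not orthogonal.

no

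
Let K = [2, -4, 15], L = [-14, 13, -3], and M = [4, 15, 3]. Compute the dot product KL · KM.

KL = L − K = (-16, 17, -18)
KM = M − K = (2, 19, -12)
KL · KM = (-16)·2 + 17·19 + (-18)·(-12) = -32 + 323 + 216 = 507

507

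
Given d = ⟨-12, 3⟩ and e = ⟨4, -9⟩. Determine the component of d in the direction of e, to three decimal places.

d · e = (-12)·4 + 3·(-9) = -48 - 27 = -75
|e| = √(16 + 81) = √97 ≈ 9.8489
comp_e d = -75 / √97 ≈ -7.615

-7.615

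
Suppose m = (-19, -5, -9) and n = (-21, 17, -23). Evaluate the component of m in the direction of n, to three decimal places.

m · n = (-19)·(-21) + (-5)·17 + (-9)·(-23) = 399 - 85 + 207 = 521
|n| = √(441 + 289 + 529) = √1259 ≈ 35.4824
comp_n m = 521 / √1259 ≈ 14.683

14.683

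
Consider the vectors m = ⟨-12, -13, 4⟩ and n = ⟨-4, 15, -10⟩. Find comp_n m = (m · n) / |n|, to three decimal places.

m · n = (-12)·(-4) + (-13)·15 + 4·(-10) = 48 - 195 - 40 = -187
|n| = √(16 + 225 + 100) = √341 ≈ 18.4662
comp_n m = -187 / √341 ≈ -10.127

-10.127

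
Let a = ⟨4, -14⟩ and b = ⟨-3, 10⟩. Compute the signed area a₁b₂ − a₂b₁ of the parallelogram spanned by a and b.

-2

4·10 - (-14)·(-3) = 40 - 42 = -2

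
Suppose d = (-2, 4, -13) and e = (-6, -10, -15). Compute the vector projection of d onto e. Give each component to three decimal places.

d · e = (-2)·(-6) + 4·(-10) + (-13)·(-15) = 12 - 40 + 195 = 167
|e|² = 36 + 100 + 225 = 361
proj_e d = (167/361) · (-6, -10, -15) ≈ (-2.776, -4.626, -6.939)

(-2.776, -4.626, -6.939)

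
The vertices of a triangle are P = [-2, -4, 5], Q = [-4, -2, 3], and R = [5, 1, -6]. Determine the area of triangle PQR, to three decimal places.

22.450

PQ = (-2, 2, -2),  PR = (7, 5, -11)
i: 2·(-11) - (-2)·5 = -22 - (-10) = -12
j: (-2)·7 - (-2)·(-11) = -14 - 22 = -36
k: (-2)·5 - 2·7 = -10 - 14 = -24
PQ × PR = (-12, -36, -24)
|PQ × PR| = √2016 ≈ 44.8999
area = ½ · 44.8999 ≈ 22.450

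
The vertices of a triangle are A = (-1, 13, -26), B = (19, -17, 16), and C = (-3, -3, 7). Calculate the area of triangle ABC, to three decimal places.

AB = (20, -30, 42),  AC = (-2, -16, 33)
i: (-30)·33 - 42·(-16) = -990 - (-672) = -318
j: 42·(-2) - 20·33 = -84 - 660 = -744
k: 20·(-16) - (-30)·(-2) = -320 - 60 = -380
AB × AC = (-318, -744, -380)
|AB × AC| = √799060 ≈ 893.9016
area = ½ · 893.9016 ≈ 446.951

446.951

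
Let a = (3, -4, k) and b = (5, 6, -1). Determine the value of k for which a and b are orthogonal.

a · b = 3·5 + (-4)·6 + k·(-1) = -9 - 1k
Set equal to 0: -1k = 9, so k = -9.

-9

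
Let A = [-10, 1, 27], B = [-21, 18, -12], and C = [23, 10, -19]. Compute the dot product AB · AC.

AB = B − A = (-11, 17, -39)
AC = C − A = (33, 9, -46)
AB · AC = (-11)·33 + 17·9 + (-39)·(-46) = -363 + 153 + 1794 = 1584

1584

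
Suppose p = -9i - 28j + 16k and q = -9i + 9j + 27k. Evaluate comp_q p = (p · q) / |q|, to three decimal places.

8.744

p · q = (-9)·(-9) + (-28)·9 + 16·27 = 81 - 252 + 432 = 261
|q| = √(81 + 81 + 729) = √891 ≈ 29.8496
comp_q p = 261 / √891 ≈ 8.744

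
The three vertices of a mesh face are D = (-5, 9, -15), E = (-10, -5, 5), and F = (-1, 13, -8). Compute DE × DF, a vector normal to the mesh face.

DE = (-5, -14, 20)
DF = (4, 4, 7)
i: (-14)·7 - 20·4 = -98 - 80 = -178
j: 20·4 - (-5)·7 = 80 - (-35) = 115
k: (-5)·4 - (-14)·4 = -20 - (-56) = 36
DE × DF = (-178, 115, 36)

(-178, 115, 36)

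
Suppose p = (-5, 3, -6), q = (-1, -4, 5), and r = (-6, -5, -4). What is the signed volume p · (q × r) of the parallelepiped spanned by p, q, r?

-193

q × r:
i: (-4)·(-4) - 5·(-5) = 16 - (-25) = 41
j: 5·(-6) - (-1)·(-4) = -30 - 4 = -34
k: (-1)·(-5) - (-4)·(-6) = 5 - 24 = -19
q × r = (41, -34, -19)
p · (q × r) = (-5)·41 + 3·(-34) + (-6)·(-19) = -205 - 102 + 114 = -193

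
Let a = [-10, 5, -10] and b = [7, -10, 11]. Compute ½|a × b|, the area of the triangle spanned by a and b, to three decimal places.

i: 5·11 - (-10)·(-10) = 55 - 100 = -45
j: (-10)·7 - (-10)·11 = -70 - (-110) = 40
k: (-10)·(-10) - 5·7 = 100 - 35 = 65
a × b = (-45, 40, 65)
|a × b| = √((-45)² + 40² + 65²) = √7850 ≈ 88.6002
area = ½ · 88.6002 ≈ 44.300

44.300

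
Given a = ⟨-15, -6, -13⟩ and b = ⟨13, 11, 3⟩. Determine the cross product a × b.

(125, -124, -87)

i: (-6)·3 - (-13)·11 = -18 - (-143) = 125
j: (-13)·13 - (-15)·3 = -169 - (-45) = -124
k: (-15)·11 - (-6)·13 = -165 - (-78) = -87
a × b = (125, -124, -87)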